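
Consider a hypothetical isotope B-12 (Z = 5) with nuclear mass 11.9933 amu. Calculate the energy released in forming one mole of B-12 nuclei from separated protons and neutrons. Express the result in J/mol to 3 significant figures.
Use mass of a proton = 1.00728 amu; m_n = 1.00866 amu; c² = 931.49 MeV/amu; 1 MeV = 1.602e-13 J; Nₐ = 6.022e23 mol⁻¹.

With 5 protons and 7 neutrons (A = 12):
Total constituent mass: 5 × 1.00728 + 7 × 1.00866 = 12.09702 amu
Mass defect Δm = 12.09702 − 11.9933 = 0.10372 amu
Binding energy = Δm·c² = 0.10372 × 931.49 MeV/amu = 96.6141 MeV
Per nucleus in joules: 96.6141 MeV × 1.602e-13 J/MeV = 1.5478e-11 J
Per mole: 1.5478e-11 J × 6.022e23 mol⁻¹ = 9.3209e+12 J/mol

9.32e+12 J/mol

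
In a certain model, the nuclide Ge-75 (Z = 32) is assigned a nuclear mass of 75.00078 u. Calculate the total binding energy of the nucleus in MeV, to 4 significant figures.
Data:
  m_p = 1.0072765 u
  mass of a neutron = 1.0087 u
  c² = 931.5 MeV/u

Mass of separated nucleons = 32(1.0072765) + 43(1.0087) = 32.2328480 + 43.3741 = 75.6069480 u
The mass defect is 75.6069480 − 75.00078 = 0.6061680 u.
Converting to energy: 0.6061680 u × 931.5 MeV/u = 564.645 MeV

564.6 MeV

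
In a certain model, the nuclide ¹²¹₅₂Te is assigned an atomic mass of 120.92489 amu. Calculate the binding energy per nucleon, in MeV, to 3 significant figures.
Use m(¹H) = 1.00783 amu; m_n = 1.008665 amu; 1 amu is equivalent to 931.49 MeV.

8.32 MeV/nucleon

With 52 protons and 69 neutrons (A = 121):
Total constituent mass: 52 × 1.00783 + 69 × 1.008665 = 122.005045 amu
The mass defect is 122.005045 − 120.92489 = 1.080155 amu.
Binding energy = Δm·c² = 1.080155 × 931.49 MeV/amu = 1006.15 MeV
Dividing by A = 121 gives 8.315 MeV per nucleon.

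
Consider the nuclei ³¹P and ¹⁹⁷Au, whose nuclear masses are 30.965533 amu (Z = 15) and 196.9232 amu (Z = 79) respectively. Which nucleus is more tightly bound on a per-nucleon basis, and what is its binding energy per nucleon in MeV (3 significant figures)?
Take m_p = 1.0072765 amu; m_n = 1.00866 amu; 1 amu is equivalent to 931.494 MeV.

³¹P: Σm = 15(1.0072765) + 16(1.00866) = 31.2477075 amu; Δm = 0.2821745 amu; E_B = 262.84 MeV; E_B/A = 8.479 MeV
¹⁹⁷Au: Σm = 79(1.0072765) + 118(1.00866) = 198.5967235 amu; Δm = 1.6735235 amu; E_B = 1558.9 MeV; E_B/A = 7.913 MeV
³¹P has the higher binding energy per nucleon, so it is the more tightly bound nucleus.

³¹P; 8.48 MeV/nucleon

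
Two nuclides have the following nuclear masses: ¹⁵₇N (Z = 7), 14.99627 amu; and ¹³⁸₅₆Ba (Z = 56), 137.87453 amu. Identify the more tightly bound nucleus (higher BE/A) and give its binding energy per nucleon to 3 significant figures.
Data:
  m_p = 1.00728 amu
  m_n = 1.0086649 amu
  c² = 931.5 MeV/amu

¹³⁸₅₆Ba; 8.39 MeV/nucleon

¹⁵₇N: Σm = 7(1.00728) + 8(1.0086649) = 15.1202792 amu; Δm = 0.1240092 amu; E_B = 115.51 MeV; E_B/A = 7.701 MeV
¹³⁸₅₆Ba: Σm = 56(1.00728) + 82(1.0086649) = 139.1182018 amu; Δm = 1.2436718 amu; E_B = 1158.48 MeV; E_B/A = 8.3948 MeV
¹³⁸₅₆Ba has the higher binding energy per nucleon, so it is the more tightly bound nucleus.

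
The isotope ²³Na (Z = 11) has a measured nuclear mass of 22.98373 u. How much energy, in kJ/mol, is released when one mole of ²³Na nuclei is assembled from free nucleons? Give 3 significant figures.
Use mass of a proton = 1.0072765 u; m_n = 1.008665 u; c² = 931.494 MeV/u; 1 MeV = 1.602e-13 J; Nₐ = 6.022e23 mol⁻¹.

Σm = 11·m_p + 12·m_n = 11.0800415 + 12.103980 = 23.1840215 u
The mass defect is 23.1840215 − 22.98373 = 0.2002915 u.
Converting to energy: 0.2002915 u × 931.494 MeV/u = 186.570 MeV
Per nucleus in joules: 186.570 MeV × 1.602e-13 J/MeV = 2.9889e-11 J
Per mole: 2.9889e-11 J × 6.022e23 mol⁻¹ = 1.7999e+13 J/mol

1.80e+10 kJ/mol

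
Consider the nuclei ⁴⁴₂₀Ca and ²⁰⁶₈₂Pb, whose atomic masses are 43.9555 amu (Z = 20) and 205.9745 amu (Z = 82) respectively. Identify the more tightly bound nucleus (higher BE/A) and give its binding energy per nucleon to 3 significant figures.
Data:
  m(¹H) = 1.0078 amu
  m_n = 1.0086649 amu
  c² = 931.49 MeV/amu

⁴⁴₂₀Ca: Σm = 20(1.0078) + 24(1.0086649) = 44.3639576 amu; Δm = 0.4084576 amu; E_B = 380.47 MeV; E_B/A = 8.647 MeV
²⁰⁶₈₂Pb: Σm = 82(1.0078) + 124(1.0086649) = 207.7140476 amu; Δm = 1.7395476 amu; E_B = 1620.4 MeV; E_B/A = 7.866 MeV
⁴⁴₂₀Ca has the higher binding energy per nucleon, so it is the more tightly bound nucleus.

⁴⁴₂₀Ca; 8.65 MeV/nucleon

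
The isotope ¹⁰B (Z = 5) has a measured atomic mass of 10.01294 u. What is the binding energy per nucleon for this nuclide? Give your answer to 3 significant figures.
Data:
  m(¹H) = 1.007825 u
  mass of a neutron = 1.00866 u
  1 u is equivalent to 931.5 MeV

6.47 MeV/nucleon

With 5 protons and 5 neutrons (A = 10):
Mass of separated nucleons = 5(1.007825) + 5(1.00866) = 5.039125 + 5.04330 = 10.082425 u
Δm = 10.082425 − 10.01294 = 0.069485 u
Binding energy = Δm·c² = 0.069485 × 931.5 MeV/u = 64.7253 MeV
BE/A = 64.7253 MeV / 10 = 6.473 MeV/nucleon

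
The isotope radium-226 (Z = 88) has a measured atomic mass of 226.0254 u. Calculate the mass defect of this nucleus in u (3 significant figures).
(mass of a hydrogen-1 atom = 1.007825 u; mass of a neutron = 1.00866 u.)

Mass of separated nucleons = 88(1.007825) + 138(1.00866) = 88.688600 + 139.19508 = 227.883680 u
Mass defect Δm = 227.883680 − 226.0254 = 1.858280 u

1.86 u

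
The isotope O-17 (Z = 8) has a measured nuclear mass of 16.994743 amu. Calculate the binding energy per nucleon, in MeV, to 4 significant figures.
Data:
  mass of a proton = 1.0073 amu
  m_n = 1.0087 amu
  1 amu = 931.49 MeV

Σm = 8·m_p + 9·m_n = 8.0584 + 9.0783 = 17.1367 amu
Mass defect Δm = 17.1367 − 16.994743 = 0.141957 amu
E_B = 0.141957 × 931.49 = 132.232 MeV
Per nucleon: 132.232 / 17 = 7.778 MeV

7.778 MeV/nucleon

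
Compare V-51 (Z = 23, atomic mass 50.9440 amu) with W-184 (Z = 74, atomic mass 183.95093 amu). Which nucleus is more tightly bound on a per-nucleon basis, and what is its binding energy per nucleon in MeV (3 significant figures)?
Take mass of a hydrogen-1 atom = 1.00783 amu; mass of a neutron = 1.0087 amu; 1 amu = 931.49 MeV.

V-51; 8.76 MeV/nucleon

V-51: Σm = 23(1.00783) + 28(1.0087) = 51.42369 amu; Δm = 0.47969 amu; E_B = 446.83 MeV; E_B/A = 8.761 MeV
W-184: Σm = 74(1.00783) + 110(1.0087) = 185.53642 amu; Δm = 1.58549 amu; E_B = 1476.87 MeV; E_B/A = 8.026 MeV
V-51 has the higher binding energy per nucleon, so it is the more tightly bound nucleus.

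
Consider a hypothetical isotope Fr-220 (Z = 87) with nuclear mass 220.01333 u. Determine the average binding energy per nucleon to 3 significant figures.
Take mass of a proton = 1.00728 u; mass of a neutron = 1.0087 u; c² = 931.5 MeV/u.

7.52 MeV/nucleon

Mass of separated nucleons = 87(1.00728) + 133(1.0087) = 87.63336 + 134.1571 = 221.79046 u
The mass defect is 221.79046 − 220.01333 = 1.77713 u.
Binding energy = Δm·c² = 1.77713 × 931.5 MeV/u = 1655.40 MeV
BE/A = 1655.40 MeV / 220 = 7.5245 MeV/nucleon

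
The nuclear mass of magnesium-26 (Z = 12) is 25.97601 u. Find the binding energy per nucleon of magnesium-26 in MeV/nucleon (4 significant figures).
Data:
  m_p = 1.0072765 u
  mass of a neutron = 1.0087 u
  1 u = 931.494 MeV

Z = 12, so N = A − Z = 26 − 12 = 14.
Total constituent mass: 12 × 1.0072765 + 14 × 1.0087 = 26.2091180 u
Mass defect Δm = 26.2091180 − 25.97601 = 0.2331080 u
E_B = 0.2331080 × 931.494 = 217.1387 MeV
Dividing by A = 26 gives 8.351 MeV per nucleon.

8.351 MeV/nucleon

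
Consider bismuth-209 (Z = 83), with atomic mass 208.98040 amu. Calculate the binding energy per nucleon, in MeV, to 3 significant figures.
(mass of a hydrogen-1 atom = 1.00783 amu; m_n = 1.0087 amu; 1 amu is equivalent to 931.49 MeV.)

With 83 protons and 126 neutrons (A = 209):
Total constituent mass: 83 × 1.00783 + 126 × 1.0087 = 210.74609 amu
Mass defect Δm = 210.74609 − 208.98040 = 1.76569 amu
E_B = 1.76569 × 931.49 = 1644.72 MeV
BE/A = 1644.72 MeV / 209 = 7.869 MeV/nucleon

7.87 MeV/nucleon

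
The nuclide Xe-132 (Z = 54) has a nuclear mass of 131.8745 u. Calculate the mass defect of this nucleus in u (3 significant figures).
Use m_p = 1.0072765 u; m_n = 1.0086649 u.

1.19 u

Z = 54, so N = A − Z = 132 − 54 = 78.
Total constituent mass: 54 × 1.0072765 + 78 × 1.0086649 = 133.0687932 u
The mass defect is 133.0687932 − 131.8745 = 1.1942932 u.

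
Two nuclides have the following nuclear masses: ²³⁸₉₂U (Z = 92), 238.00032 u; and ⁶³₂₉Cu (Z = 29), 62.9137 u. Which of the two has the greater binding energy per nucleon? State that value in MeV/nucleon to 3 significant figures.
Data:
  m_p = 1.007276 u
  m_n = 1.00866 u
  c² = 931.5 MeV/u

⁶³₂₉Cu; 8.75 MeV/nucleon

²³⁸₉₂U: Σm = 92(1.007276) + 146(1.00866) = 239.933752 u; Δm = 1.933432 u; E_B = 1801.0 MeV; E_B/A = 7.567 MeV
⁶³₂₉Cu: Σm = 29(1.007276) + 34(1.00866) = 63.505444 u; Δm = 0.591744 u; E_B = 551.21 MeV; E_B/A = 8.749 MeV
⁶³₂₉Cu has the higher binding energy per nucleon, so it is the more tightly bound nucleus.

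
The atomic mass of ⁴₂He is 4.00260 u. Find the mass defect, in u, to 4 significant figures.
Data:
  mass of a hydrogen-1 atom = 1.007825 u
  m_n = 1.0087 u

Σm = 2·m(¹H) + 2·m_n = 2.015650 + 2.0174 = 4.033050 u
Δm = 4.033050 − 4.00260 = 0.030450 u

0.03045 u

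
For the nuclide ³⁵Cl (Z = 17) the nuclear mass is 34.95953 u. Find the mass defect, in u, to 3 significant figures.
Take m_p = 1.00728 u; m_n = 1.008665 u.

Σm = 17·m_p + 18·m_n = 17.12376 + 18.155970 = 35.279730 u
The mass defect is 35.279730 − 34.95953 = 0.320200 u.

0.320 u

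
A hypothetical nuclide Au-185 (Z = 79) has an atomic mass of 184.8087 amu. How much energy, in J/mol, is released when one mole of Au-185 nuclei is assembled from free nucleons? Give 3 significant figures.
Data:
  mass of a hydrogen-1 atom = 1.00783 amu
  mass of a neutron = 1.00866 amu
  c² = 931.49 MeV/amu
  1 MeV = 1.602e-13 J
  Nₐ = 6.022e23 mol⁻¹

With 79 protons and 106 neutrons (A = 185):
Total constituent mass: 79 × 1.00783 + 106 × 1.00866 = 186.53653 amu
Mass defect Δm = 186.53653 − 184.8087 = 1.72783 amu
E_B = 1.72783 × 931.49 = 1609.46 MeV
Per nucleus in joules: 1609.46 MeV × 1.602e-13 J/MeV = 2.5784e-10 J
Per mole: 2.5784e-10 J × 6.022e23 mol⁻¹ = 1.5527e+14 J/mol

1.55e+14 J/mol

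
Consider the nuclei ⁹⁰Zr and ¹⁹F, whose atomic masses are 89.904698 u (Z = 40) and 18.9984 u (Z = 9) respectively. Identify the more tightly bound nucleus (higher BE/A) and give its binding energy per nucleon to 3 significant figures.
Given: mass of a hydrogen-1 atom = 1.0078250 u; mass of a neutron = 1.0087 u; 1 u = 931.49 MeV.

⁹⁰Zr: Σm = 40(1.0078250) + 50(1.0087) = 90.7480000 u; Δm = 0.8433020 u; E_B = 785.53 MeV; E_B/A = 8.728 MeV
¹⁹F: Σm = 9(1.0078250) + 10(1.0087) = 19.1574250 u; Δm = 0.1590250 u; E_B = 148.13 MeV; E_B/A = 7.796 MeV
⁹⁰Zr has the higher binding energy per nucleon, so it is the more tightly bound nucleus.

⁹⁰Zr; 8.73 MeV/nucleon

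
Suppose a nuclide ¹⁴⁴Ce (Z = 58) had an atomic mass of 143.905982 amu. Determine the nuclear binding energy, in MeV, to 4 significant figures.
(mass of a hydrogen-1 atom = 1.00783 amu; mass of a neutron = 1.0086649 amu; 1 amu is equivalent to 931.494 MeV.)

Total constituent mass: 58 × 1.00783 + 86 × 1.0086649 = 145.1993214 amu
Δm = 145.1993214 − 143.905982 = 1.2933394 amu
Binding energy = Δm·c² = 1.2933394 × 931.494 MeV/amu = 1204.74 MeV

1205 MeV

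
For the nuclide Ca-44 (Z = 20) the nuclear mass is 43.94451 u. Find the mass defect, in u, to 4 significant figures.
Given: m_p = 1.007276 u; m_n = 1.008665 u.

0.4090 u

Mass of separated nucleons = 20(1.007276) + 24(1.008665) = 20.145520 + 24.207960 = 44.353480 u
Δm = 44.353480 − 43.94451 = 0.408970 u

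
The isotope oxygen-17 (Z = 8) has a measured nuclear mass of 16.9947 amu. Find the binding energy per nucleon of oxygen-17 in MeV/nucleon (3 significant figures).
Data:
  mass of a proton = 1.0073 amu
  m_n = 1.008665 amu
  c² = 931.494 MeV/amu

With 8 protons and 9 neutrons (A = 17):
Total constituent mass: 8 × 1.0073 + 9 × 1.008665 = 17.136385 amu
Mass defect Δm = 17.136385 − 16.9947 = 0.141685 amu
Binding energy = Δm·c² = 0.141685 × 931.494 MeV/amu = 131.979 MeV
Dividing by A = 17 gives 7.763 MeV per nucleon.

7.76 MeV/nucleon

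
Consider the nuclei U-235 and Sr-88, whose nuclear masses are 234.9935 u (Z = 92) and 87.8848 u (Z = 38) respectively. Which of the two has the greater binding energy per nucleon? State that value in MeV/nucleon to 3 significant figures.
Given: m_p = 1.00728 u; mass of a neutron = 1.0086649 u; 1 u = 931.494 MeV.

Sr-88; 8.73 MeV/nucleon

U-235: Σm = 92(1.00728) + 143(1.0086649) = 236.9088407 u; Δm = 1.9153407 u; E_B = 1784.1 MeV; E_B/A = 7.592 MeV
Sr-88: Σm = 38(1.00728) + 50(1.0086649) = 88.7098850 u; Δm = 0.8250850 u; E_B = 768.56 MeV; E_B/A = 8.734 MeV
Sr-88 has the higher binding energy per nucleon, so it is the more tightly bound nucleus.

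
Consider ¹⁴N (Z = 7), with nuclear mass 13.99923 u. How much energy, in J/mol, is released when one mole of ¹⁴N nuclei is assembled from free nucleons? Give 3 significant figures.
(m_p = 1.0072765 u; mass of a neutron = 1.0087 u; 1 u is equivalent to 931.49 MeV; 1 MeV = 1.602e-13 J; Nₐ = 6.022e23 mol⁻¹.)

1.01e+13 J/mol

With 7 protons and 7 neutrons (A = 14):
Σm = 7·m_p + 7·m_n = 7.0509355 + 7.0609 = 14.1118355 u
Δm = 14.1118355 − 13.99923 = 0.1126055 u
E_B = 0.1126055 × 931.49 = 104.891 MeV
Per nucleus in joules: 104.891 MeV × 1.602e-13 J/MeV = 1.6804e-11 J
Per mole: 1.6804e-11 J × 6.022e23 mol⁻¹ = 1.0119e+13 J/mol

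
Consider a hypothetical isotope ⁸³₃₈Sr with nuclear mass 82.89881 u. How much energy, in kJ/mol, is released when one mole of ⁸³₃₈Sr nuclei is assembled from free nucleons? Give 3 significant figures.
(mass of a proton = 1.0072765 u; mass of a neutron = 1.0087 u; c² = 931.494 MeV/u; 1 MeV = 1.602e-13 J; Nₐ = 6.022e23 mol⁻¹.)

6.91e+10 kJ/mol

The nucleus contains 38 protons and 83 − 38 = 45 neutrons.
Σm = 38·m_p + 45·m_n = 38.2765070 + 45.3915 = 83.6680070 u
Δm = 83.6680070 − 82.89881 = 0.7691970 u
E_B = 0.7691970 × 931.494 = 716.502 MeV
Per nucleus in joules: 716.502 MeV × 1.602e-13 J/MeV = 1.1478e-10 J
Per mole: 1.1478e-10 J × 6.022e23 mol⁻¹ = 6.9121e+13 J/mol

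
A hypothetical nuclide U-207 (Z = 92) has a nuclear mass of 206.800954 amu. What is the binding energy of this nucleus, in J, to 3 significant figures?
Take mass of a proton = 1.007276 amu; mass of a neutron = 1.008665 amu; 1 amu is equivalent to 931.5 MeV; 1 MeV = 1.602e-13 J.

The nucleus contains 92 protons and 207 − 92 = 115 neutrons.
Total constituent mass: 92 × 1.007276 + 115 × 1.008665 = 208.665867 amu
Δm = 208.665867 − 206.800954 = 1.864913 amu
Converting to energy: 1.864913 amu × 931.5 MeV/amu = 1737.17 MeV
In joules: 1737.17 MeV × 1.602e-13 J/MeV = 2.7829e-10 J

2.78e-10 J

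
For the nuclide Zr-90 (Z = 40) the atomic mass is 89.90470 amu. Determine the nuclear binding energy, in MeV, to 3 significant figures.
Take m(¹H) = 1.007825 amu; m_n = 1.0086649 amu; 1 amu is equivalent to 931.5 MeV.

Σm = 40·m(¹H) + 50·m_n = 40.313000 + 50.4332450 = 90.7462450 amu
Mass defect Δm = 90.7462450 − 89.90470 = 0.8415450 amu
Converting to energy: 0.8415450 amu × 931.5 MeV/amu = 783.899 MeV

784 MeV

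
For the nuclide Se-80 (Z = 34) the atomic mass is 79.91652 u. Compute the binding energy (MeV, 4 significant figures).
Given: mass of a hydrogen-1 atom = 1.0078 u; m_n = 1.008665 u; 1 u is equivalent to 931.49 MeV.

696.1 MeV

Mass of separated nucleons = 34(1.0078) + 46(1.008665) = 34.2652 + 46.398590 = 80.663790 u
The mass defect is 80.663790 − 79.91652 = 0.747270 u.
Converting to energy: 0.747270 u × 931.49 MeV/u = 696.075 MeV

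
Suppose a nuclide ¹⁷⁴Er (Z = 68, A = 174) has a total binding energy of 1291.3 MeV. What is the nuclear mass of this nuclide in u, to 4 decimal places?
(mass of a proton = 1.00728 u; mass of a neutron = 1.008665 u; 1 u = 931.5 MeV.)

174.0273 u

Mass defect = 1291.3 MeV / (931.5 MeV/u) = 1.386259 u
Constituent mass = 68(1.00728) + 106(1.008665) = 175.413530 u
Nuclear mass = 175.413530 − 1.386259 = 174.027271 u ≈ 174.0273 u (to 4 decimal places)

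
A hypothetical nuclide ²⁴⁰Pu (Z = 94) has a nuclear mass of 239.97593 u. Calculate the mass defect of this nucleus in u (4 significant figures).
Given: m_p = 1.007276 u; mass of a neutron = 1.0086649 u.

With 94 protons and 146 neutrons (A = 240):
Σm = 94·m_p + 146·m_n = 94.683944 + 147.2650754 = 241.9490194 u
Mass defect Δm = 241.9490194 − 239.97593 = 1.9730894 u

1.973 u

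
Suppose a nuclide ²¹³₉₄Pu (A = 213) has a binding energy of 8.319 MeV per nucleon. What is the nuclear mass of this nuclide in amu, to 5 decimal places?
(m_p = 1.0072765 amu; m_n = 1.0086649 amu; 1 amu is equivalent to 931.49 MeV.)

212.81284 amu

Total binding energy = 213 × 8.319 = 1771.947 MeV
Mass defect = 1771.947 MeV / (931.49 MeV/amu) = 1.9022716 amu
Constituent mass = 94(1.0072765) + 119(1.0086649) = 214.7151141 amu
Nuclear mass = 214.7151141 − 1.9022716 = 212.8128425 amu ≈ 212.81284 amu (to 5 decimal places)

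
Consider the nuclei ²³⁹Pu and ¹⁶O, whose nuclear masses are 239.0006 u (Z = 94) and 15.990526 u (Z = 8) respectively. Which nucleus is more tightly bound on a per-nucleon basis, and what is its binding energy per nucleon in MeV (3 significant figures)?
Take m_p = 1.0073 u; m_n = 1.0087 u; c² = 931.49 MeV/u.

¹⁶O; 8.00 MeV/nucleon

²³⁹Pu: Σm = 94(1.0073) + 145(1.0087) = 240.9477 u; Δm = 1.9471 u; E_B = 1813.7 MeV; E_B/A = 7.589 MeV
¹⁶O: Σm = 8(1.0073) + 8(1.0087) = 16.1280 u; Δm = 0.137474 u; E_B = 128.0557 MeV; E_B/A = 8.003 MeV
¹⁶O has the higher binding energy per nucleon, so it is the more tightly bound nucleus.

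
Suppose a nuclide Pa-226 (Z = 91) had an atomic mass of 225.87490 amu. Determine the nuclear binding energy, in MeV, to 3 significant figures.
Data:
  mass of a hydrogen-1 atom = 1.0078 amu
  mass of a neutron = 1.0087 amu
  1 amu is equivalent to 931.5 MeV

1870 MeV

The nucleus contains 91 protons and 226 − 91 = 135 neutrons.
Total constituent mass: 91 × 1.0078 + 135 × 1.0087 = 227.8843 amu
Δm = 227.8843 − 225.87490 = 2.00940 amu
E_B = 2.00940 × 931.5 = 1871.76 MeV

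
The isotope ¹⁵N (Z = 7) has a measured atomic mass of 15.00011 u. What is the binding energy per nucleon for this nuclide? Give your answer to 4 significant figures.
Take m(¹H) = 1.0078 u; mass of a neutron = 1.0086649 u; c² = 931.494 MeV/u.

7.689 MeV/nucleon

The nucleus contains 7 protons and 15 − 7 = 8 neutrons.
Σm = 7·m(¹H) + 8·m_n = 7.0546 + 8.0693192 = 15.1239192 u
The mass defect is 15.1239192 − 15.00011 = 0.1238092 u.
Converting to energy: 0.1238092 u × 931.494 MeV/u = 115.328 MeV
BE/A = 115.328 MeV / 15 = 7.689 MeV/nucleon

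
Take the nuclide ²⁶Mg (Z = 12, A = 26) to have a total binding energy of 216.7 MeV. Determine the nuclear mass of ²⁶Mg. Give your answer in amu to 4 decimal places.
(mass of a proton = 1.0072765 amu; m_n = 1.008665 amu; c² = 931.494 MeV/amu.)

25.9760 amu

Mass defect = 216.7 MeV / (931.494 MeV/amu) = 0.232637 amu
Constituent mass = 12(1.0072765) + 14(1.008665) = 26.2086280 amu
Nuclear mass = 26.2086280 − 0.232637 = 25.9759910 amu ≈ 25.9760 amu (to 4 decimal places)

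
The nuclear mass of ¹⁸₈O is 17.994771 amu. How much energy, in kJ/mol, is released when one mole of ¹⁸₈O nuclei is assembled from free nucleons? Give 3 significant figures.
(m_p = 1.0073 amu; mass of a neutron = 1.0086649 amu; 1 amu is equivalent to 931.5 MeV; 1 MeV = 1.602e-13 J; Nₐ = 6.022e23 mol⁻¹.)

Z = 8, so N = A − Z = 18 − 8 = 10.
Mass of separated nucleons = 8(1.0073) + 10(1.0086649) = 8.0584 + 10.0866490 = 18.1450490 amu
Mass defect Δm = 18.1450490 − 17.994771 = 0.1502780 amu
Binding energy = Δm·c² = 0.1502780 × 931.5 MeV/amu = 139.984 MeV
Per nucleus in joules: 139.984 MeV × 1.602e-13 J/MeV = 2.2425e-11 J
Per mole: 2.2425e-11 J × 6.022e23 mol⁻¹ = 1.3504e+13 J/mol

1.35e+10 kJ/mol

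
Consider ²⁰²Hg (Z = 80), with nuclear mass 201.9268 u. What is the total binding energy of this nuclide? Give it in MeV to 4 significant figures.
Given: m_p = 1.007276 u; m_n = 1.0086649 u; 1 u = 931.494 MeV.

1595 MeV

Mass of separated nucleons = 80(1.007276) + 122(1.0086649) = 80.582080 + 123.0571178 = 203.6391978 u
Mass defect Δm = 203.6391978 − 201.9268 = 1.7123978 u
Converting to energy: 1.7123978 u × 931.494 MeV/u = 1595.09 MeV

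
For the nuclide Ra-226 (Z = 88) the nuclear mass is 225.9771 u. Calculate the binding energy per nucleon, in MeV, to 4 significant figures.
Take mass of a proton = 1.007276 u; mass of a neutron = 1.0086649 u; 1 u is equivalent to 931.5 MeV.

7.662 MeV/nucleon

The nucleus contains 88 protons and 226 − 88 = 138 neutrons.
Σm = 88·m_p + 138·m_n = 88.640288 + 139.1957562 = 227.8360442 u
Δm = 227.8360442 − 225.9771 = 1.8589442 u
Converting to energy: 1.8589442 u × 931.5 MeV/u = 1731.61 MeV
Per nucleon: 1731.61 / 226 = 7.662 MeV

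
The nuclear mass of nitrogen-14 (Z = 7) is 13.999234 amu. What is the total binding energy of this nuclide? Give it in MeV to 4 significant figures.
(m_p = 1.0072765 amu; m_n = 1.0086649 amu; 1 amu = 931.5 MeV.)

Σm = 7·m_p + 7·m_n = 7.0509355 + 7.0606543 = 14.1115898 amu
Mass defect Δm = 14.1115898 − 13.999234 = 0.1123558 amu
Binding energy = Δm·c² = 0.1123558 × 931.5 MeV/amu = 104.659 MeV

104.7 MeV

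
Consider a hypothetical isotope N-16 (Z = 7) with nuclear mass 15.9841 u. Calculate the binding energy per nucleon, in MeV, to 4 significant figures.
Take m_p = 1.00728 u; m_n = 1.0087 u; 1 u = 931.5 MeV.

The nucleus contains 7 protons and 16 − 7 = 9 neutrons.
Mass of separated nucleons = 7(1.00728) + 9(1.0087) = 7.05096 + 9.0783 = 16.12926 u
Δm = 16.12926 − 15.9841 = 0.14516 u
E_B = 0.14516 × 931.5 = 135.217 MeV
Per nucleon: 135.217 / 16 = 8.451 MeV

8.451 MeV/nucleon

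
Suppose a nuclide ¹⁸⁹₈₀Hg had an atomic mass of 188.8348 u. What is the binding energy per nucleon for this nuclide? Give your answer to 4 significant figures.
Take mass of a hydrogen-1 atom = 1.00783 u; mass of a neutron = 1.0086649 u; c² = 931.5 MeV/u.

Mass of separated nucleons = 80(1.00783) + 109(1.0086649) = 80.62640 + 109.9444741 = 190.5708741 u
Mass defect Δm = 190.5708741 − 188.8348 = 1.7360741 u
E_B = 1.7360741 × 931.5 = 1617.15 MeV
BE/A = 1617.15 MeV / 189 = 8.556 MeV/nucleon

8.556 MeV/nucleon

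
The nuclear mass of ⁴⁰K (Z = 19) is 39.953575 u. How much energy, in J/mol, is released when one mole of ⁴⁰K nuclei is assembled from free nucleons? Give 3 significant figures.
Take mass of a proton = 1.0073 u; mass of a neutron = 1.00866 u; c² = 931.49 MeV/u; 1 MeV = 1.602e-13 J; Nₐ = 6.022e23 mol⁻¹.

With 19 protons and 21 neutrons (A = 40):
Mass of separated nucleons = 19(1.0073) + 21(1.00866) = 19.1387 + 21.18186 = 40.32056 u
Δm = 40.32056 − 39.953575 = 0.366985 u
Binding energy = Δm·c² = 0.366985 × 931.49 MeV/u = 341.843 MeV
Per nucleus in joules: 341.843 MeV × 1.602e-13 J/MeV = 5.4763e-11 J
Per mole: 5.4763e-11 J × 6.022e23 mol⁻¹ = 3.2978e+13 J/mol

3.30e+13 J/mol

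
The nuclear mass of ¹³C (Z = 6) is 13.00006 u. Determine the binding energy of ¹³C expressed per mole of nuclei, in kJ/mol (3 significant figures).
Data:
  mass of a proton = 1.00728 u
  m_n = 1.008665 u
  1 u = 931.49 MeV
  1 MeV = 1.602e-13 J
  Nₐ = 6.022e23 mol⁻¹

The nucleus contains 6 protons and 13 − 6 = 7 neutrons.
Total constituent mass: 6 × 1.00728 + 7 × 1.008665 = 13.104335 u
The mass defect is 13.104335 − 13.00006 = 0.104275 u.
E_B = 0.104275 × 931.49 = 97.1311 MeV
Per nucleus in joules: 97.1311 MeV × 1.602e-13 J/MeV = 1.5560e-11 J
Per mole: 1.5560e-11 J × 6.022e23 mol⁻¹ = 9.3702e+12 J/mol

9.37e+09 kJ/mol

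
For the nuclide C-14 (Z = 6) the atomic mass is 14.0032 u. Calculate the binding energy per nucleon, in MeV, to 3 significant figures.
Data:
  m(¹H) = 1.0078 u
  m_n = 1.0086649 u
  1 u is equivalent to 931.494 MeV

With 6 protons and 8 neutrons (A = 14):
Total constituent mass: 6 × 1.0078 + 8 × 1.0086649 = 14.1161192 u
Mass defect Δm = 14.1161192 − 14.0032 = 0.1129192 u
Converting to energy: 0.1129192 u × 931.494 MeV/u = 105.184 MeV
BE/A = 105.184 MeV / 14 = 7.513 MeV/nucleon

7.51 MeV/nucleon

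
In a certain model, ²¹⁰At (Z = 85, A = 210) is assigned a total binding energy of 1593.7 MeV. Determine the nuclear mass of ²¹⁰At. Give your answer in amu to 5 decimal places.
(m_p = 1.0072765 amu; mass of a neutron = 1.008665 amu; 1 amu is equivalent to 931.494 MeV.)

209.99072 amu

Mass defect = 1593.7 MeV / (931.494 MeV/amu) = 1.7109074 amu
Constituent mass = 85(1.0072765) + 125(1.008665) = 211.7016275 amu
Nuclear mass = 211.7016275 − 1.7109074 = 209.9907201 amu ≈ 209.99072 amu (to 5 decimal places)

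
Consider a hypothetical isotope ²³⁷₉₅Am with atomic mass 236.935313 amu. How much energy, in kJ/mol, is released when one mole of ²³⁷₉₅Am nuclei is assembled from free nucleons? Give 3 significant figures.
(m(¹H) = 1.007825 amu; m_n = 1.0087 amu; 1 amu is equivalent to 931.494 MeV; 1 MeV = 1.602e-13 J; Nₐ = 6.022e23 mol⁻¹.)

1.84e+11 kJ/mol

With 95 protons and 142 neutrons (A = 237):
Σm = 95·m(¹H) + 142·m_n = 95.743375 + 143.2354 = 238.978775 amu
Mass defect Δm = 238.978775 − 236.935313 = 2.043462 amu
Converting to energy: 2.043462 amu × 931.494 MeV/amu = 1903.47 MeV
Per nucleus in joules: 1903.47 MeV × 1.602e-13 J/MeV = 3.0494e-10 J
Per mole: 3.0494e-10 J × 6.022e23 mol⁻¹ = 1.8363e+14 J/mol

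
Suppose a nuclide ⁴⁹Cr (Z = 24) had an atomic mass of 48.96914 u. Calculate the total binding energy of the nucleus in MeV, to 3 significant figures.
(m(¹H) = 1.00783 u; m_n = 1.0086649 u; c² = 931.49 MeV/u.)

With 24 protons and 25 neutrons (A = 49):
Σm = 24·m(¹H) + 25·m_n = 24.18792 + 25.2166225 = 49.4045425 u
Δm = 49.4045425 − 48.96914 = 0.4354025 u
Converting to energy: 0.4354025 u × 931.49 MeV/u = 405.573 MeV

406 MeV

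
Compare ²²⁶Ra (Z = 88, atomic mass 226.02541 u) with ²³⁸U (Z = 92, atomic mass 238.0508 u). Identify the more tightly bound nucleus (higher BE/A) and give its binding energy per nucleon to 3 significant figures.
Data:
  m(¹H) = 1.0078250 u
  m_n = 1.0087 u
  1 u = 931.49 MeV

²²⁶Ra; 7.68 MeV/nucleon

²²⁶Ra: Σm = 88(1.0078250) + 138(1.0087) = 227.8892000 u; Δm = 1.8637900 u; E_B = 1736.1 MeV; E_B/A = 7.682 MeV
²³⁸U: Σm = 92(1.0078250) + 146(1.0087) = 239.9901000 u; Δm = 1.9393000 u; E_B = 1806.4 MeV; E_B/A = 7.590 MeV
²²⁶Ra has the higher binding energy per nucleon, so it is the more tightly bound nucleus.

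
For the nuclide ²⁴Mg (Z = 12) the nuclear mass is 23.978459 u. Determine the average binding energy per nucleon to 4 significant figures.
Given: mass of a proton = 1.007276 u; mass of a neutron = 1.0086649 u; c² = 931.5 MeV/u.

Σm = 12·m_p + 12·m_n = 12.087312 + 12.1039788 = 24.1912908 u
The mass defect is 24.1912908 − 23.978459 = 0.2128318 u.
Binding energy = Δm·c² = 0.2128318 × 931.5 MeV/u = 198.253 MeV
Dividing by A = 24 gives 8.261 MeV per nucleon.

8.261 MeV/nucleon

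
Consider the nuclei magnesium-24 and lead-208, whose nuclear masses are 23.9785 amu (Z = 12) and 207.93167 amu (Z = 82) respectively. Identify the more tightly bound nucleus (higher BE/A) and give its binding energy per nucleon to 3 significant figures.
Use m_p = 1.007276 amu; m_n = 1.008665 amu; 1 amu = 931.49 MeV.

magnesium-24: Σm = 12(1.007276) + 12(1.008665) = 24.191292 amu; Δm = 0.212792 amu; E_B = 198.21 MeV; E_B/A = 8.259 MeV
lead-208: Σm = 82(1.007276) + 126(1.008665) = 209.688422 amu; Δm = 1.756752 amu; E_B = 1636.4 MeV; E_B/A = 7.867 MeV
magnesium-24 has the higher binding energy per nucleon, so it is the more tightly bound nucleus.

magnesium-24; 8.26 MeV/nucleon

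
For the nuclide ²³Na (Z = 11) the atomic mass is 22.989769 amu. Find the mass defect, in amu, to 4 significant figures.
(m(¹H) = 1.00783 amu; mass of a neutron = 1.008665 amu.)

0.2003 amu

The nucleus contains 11 protons and 23 − 11 = 12 neutrons.
Σm = 11·m(¹H) + 12·m_n = 11.08613 + 12.103980 = 23.190110 amu
The mass defect is 23.190110 − 22.989769 = 0.200341 amu.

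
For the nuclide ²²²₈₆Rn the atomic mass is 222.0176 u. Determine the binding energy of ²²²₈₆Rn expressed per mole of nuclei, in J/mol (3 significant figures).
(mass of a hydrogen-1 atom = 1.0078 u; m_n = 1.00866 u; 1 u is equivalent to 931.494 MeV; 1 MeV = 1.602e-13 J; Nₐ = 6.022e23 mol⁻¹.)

1.65e+14 J/mol

Mass of separated nucleons = 86(1.0078) + 136(1.00866) = 86.6708 + 137.17776 = 223.84856 u
The mass defect is 223.84856 − 222.0176 = 1.83096 u.
E_B = 1.83096 × 931.494 = 1705.53 MeV
Per nucleus in joules: 1705.53 MeV × 1.602e-13 J/MeV = 2.7323e-10 J
Per mole: 2.7323e-10 J × 6.022e23 mol⁻¹ = 1.6454e+14 J/mol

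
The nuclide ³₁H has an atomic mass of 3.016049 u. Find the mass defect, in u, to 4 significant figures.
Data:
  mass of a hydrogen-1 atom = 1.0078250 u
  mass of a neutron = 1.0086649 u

Z = 1, so N = A − Z = 3 − 1 = 2.
Total constituent mass: 1 × 1.0078250 + 2 × 1.0086649 = 3.0251548 u
Mass defect Δm = 3.0251548 − 3.016049 = 0.0091058 u

0.009106 u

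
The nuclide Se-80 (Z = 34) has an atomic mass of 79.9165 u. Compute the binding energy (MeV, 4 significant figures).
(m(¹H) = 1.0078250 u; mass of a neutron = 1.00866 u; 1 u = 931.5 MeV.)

The nucleus contains 34 protons and 80 − 34 = 46 neutrons.
Total constituent mass: 34 × 1.0078250 + 46 × 1.00866 = 80.6644100 u
The mass defect is 80.6644100 − 79.9165 = 0.7479100 u.
Converting to energy: 0.7479100 u × 931.5 MeV/u = 696.678 MeV

696.7 MeV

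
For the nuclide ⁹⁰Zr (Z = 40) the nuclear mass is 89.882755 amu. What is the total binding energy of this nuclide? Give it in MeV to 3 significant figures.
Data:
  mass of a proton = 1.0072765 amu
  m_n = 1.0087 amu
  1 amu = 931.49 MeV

With 40 protons and 50 neutrons (A = 90):
Total constituent mass: 40 × 1.0072765 + 50 × 1.0087 = 90.7260600 amu
The mass defect is 90.7260600 − 89.882755 = 0.8433050 amu.
Binding energy = Δm·c² = 0.8433050 × 931.49 MeV/amu = 785.530 MeV

786 MeV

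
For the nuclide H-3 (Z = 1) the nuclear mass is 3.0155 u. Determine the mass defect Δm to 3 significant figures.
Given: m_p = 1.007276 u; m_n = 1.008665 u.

Mass of separated nucleons = 1(1.007276) + 2(1.008665) = 1.007276 + 2.017330 = 3.024606 u
Mass defect Δm = 3.024606 − 3.0155 = 0.009106 u

0.00911 u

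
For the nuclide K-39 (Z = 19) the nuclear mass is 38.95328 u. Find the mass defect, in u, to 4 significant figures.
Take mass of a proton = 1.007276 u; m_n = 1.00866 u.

The nucleus contains 19 protons and 39 − 19 = 20 neutrons.
Mass of separated nucleons = 19(1.007276) + 20(1.00866) = 19.138244 + 20.17320 = 39.311444 u
The mass defect is 39.311444 − 38.95328 = 0.358164 u.

0.3582 u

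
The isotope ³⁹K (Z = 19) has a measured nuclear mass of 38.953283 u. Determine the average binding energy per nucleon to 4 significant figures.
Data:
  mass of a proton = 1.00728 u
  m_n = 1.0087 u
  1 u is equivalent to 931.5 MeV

With 19 protons and 20 neutrons (A = 39):
Σm = 19·m_p + 20·m_n = 19.13832 + 20.1740 = 39.31232 u
The mass defect is 39.31232 − 38.953283 = 0.359037 u.
Converting to energy: 0.359037 u × 931.5 MeV/u = 334.443 MeV
Per nucleon: 334.443 / 39 = 8.575 MeV

8.575 MeV/nucleon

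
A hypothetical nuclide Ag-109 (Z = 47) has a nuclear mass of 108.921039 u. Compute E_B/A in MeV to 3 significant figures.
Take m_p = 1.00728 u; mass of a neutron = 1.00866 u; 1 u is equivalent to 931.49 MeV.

8.19 MeV/nucleon

With 47 protons and 62 neutrons (A = 109):
Σm = 47·m_p + 62·m_n = 47.34216 + 62.53692 = 109.87908 u
Δm = 109.87908 − 108.921039 = 0.958041 u
E_B = 0.958041 × 931.49 = 892.406 MeV
Per nucleon: 892.406 / 109 = 8.187 MeV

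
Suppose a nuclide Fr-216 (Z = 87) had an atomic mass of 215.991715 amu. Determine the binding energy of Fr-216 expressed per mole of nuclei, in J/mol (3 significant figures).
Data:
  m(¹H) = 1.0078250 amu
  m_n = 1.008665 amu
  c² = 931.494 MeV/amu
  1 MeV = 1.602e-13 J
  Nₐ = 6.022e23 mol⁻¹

1.62e+14 J/mol

With 87 protons and 129 neutrons (A = 216):
Mass of separated nucleons = 87(1.0078250) + 129(1.008665) = 87.6807750 + 130.117785 = 217.7985600 amu
Δm = 217.7985600 − 215.991715 = 1.8068450 amu
Converting to energy: 1.8068450 amu × 931.494 MeV/amu = 1683.07 MeV
Per nucleus in joules: 1683.07 MeV × 1.602e-13 J/MeV = 2.6963e-10 J
Per mole: 2.6963e-10 J × 6.022e23 mol⁻¹ = 1.6237e+14 J/mol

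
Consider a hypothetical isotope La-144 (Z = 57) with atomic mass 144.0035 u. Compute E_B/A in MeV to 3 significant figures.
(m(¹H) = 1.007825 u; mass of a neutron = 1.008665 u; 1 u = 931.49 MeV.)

7.74 MeV/nucleon

Total constituent mass: 57 × 1.007825 + 87 × 1.008665 = 145.199880 u
Δm = 145.199880 − 144.0035 = 1.196380 u
Binding energy = Δm·c² = 1.196380 × 931.49 MeV/u = 1114.42 MeV
BE/A = 1114.42 MeV / 144 = 7.739 MeV/nucleon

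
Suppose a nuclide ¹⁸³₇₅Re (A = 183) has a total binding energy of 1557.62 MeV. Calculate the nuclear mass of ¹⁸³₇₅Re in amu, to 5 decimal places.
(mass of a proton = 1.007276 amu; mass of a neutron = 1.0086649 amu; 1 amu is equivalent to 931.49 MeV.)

Mass defect = 1557.62 MeV / (931.49 MeV/amu) = 1.6721811 amu
Constituent mass = 75(1.007276) + 108(1.0086649) = 184.4815092 amu
Nuclear mass = 184.4815092 − 1.6721811 = 182.8093281 amu ≈ 182.80933 amu (to 5 decimal places)

182.80933 amu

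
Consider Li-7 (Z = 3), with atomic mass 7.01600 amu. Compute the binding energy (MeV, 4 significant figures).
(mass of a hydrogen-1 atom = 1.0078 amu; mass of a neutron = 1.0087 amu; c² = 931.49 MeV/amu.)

Z = 3, so N = A − Z = 7 − 3 = 4.
Total constituent mass: 3 × 1.0078 + 4 × 1.0087 = 7.0582 amu
Mass defect Δm = 7.0582 − 7.01600 = 0.04220 amu
Converting to energy: 0.04220 amu × 931.49 MeV/amu = 39.3089 MeV

39.31 MeV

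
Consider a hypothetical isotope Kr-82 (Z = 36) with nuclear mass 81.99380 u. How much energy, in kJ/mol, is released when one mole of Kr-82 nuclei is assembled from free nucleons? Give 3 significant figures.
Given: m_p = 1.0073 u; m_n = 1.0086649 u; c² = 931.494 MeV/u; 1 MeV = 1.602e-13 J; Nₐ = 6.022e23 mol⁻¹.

Z = 36, so N = A − Z = 82 − 36 = 46.
Mass of separated nucleons = 36(1.0073) + 46(1.0086649) = 36.2628 + 46.3985854 = 82.6613854 u
The mass defect is 82.6613854 − 81.99380 = 0.6675854 u.
Binding energy = Δm·c² = 0.6675854 × 931.494 MeV/u = 621.852 MeV
Per nucleus in joules: 621.852 MeV × 1.602e-13 J/MeV = 9.9621e-11 J
Per mole: 9.9621e-11 J × 6.022e23 mol⁻¹ = 5.9992e+13 J/mol

6.00e+10 kJ/mol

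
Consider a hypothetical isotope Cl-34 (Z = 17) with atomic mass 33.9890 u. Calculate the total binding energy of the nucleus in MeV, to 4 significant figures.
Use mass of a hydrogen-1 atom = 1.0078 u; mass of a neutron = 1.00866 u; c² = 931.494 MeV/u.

Σm = 17·m(¹H) + 17·m_n = 17.1326 + 17.14722 = 34.27982 u
Δm = 34.27982 − 33.9890 = 0.29082 u
Binding energy = Δm·c² = 0.29082 × 931.494 MeV/u = 270.897 MeV

270.9 MeV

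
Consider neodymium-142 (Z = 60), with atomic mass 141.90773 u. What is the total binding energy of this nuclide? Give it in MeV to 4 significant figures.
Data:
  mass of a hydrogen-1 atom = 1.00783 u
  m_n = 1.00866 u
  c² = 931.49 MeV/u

1185 MeV

The nucleus contains 60 protons and 142 − 60 = 82 neutrons.
Mass of separated nucleons = 60(1.00783) + 82(1.00866) = 60.46980 + 82.71012 = 143.17992 u
Δm = 143.17992 − 141.90773 = 1.27219 u
E_B = 1.27219 × 931.49 = 1185.03 MeV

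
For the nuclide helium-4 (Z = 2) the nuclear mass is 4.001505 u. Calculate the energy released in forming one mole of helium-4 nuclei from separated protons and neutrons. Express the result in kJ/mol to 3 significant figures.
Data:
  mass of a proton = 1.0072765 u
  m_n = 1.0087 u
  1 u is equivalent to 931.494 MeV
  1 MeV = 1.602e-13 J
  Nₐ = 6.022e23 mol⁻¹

Total constituent mass: 2 × 1.0072765 + 2 × 1.0087 = 4.0319530 u
The mass defect is 4.0319530 − 4.001505 = 0.0304480 u.
Converting to energy: 0.0304480 u × 931.494 MeV/u = 28.3621 MeV
Per nucleus in joules: 28.3621 MeV × 1.602e-13 J/MeV = 4.5436e-12 J
Per mole: 4.5436e-12 J × 6.022e23 mol⁻¹ = 2.7362e+12 J/mol

2.74e+09 kJ/mol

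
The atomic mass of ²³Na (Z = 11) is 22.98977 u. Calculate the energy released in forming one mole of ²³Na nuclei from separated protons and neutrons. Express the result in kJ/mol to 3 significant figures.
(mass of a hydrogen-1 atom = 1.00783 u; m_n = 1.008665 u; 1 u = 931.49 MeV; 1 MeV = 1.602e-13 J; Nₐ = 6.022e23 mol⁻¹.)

1.80e+10 kJ/mol

Z = 11, so N = A − Z = 23 − 11 = 12.
Mass of separated nucleons = 11(1.00783) + 12(1.008665) = 11.08613 + 12.103980 = 23.190110 u
Δm = 23.190110 − 22.98977 = 0.200340 u
Binding energy = Δm·c² = 0.200340 × 931.49 MeV/u = 186.615 MeV
Per nucleus in joules: 186.615 MeV × 1.602e-13 J/MeV = 2.9896e-11 J
Per mole: 2.9896e-11 J × 6.022e23 mol⁻¹ = 1.8003e+13 J/mol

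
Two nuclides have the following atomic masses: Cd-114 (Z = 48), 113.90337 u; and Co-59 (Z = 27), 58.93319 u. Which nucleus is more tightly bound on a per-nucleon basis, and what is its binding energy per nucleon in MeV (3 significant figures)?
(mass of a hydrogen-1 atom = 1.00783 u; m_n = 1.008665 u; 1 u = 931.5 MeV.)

Cd-114: Σm = 48(1.00783) + 66(1.008665) = 114.947730 u; Δm = 1.044360 u; E_B = 972.82 MeV; E_B/A = 8.534 MeV
Co-59: Σm = 27(1.00783) + 32(1.008665) = 59.488690 u; Δm = 0.555500 u; E_B = 517.45 MeV; E_B/A = 8.770 MeV
Co-59 has the higher binding energy per nucleon, so it is the more tightly bound nucleus.

Co-59; 8.77 MeV/nucleon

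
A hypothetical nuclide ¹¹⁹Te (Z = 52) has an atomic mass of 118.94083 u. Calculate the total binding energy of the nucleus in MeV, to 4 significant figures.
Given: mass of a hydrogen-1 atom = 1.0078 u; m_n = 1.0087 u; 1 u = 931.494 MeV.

975.9 MeV

Total constituent mass: 52 × 1.0078 + 67 × 1.0087 = 119.9885 u
The mass defect is 119.9885 − 118.94083 = 1.04767 u.
E_B = 1.04767 × 931.494 = 975.898 MeV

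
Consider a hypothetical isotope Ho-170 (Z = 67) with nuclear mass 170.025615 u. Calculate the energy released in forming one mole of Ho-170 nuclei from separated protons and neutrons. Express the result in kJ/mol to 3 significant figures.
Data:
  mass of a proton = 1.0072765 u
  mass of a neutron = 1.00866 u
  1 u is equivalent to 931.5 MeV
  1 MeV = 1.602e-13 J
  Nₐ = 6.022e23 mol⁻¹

1.22e+11 kJ/mol

Z = 67, so N = A − Z = 170 − 67 = 103.
Σm = 67·m_p + 103·m_n = 67.4875255 + 103.89198 = 171.3795055 u
Δm = 171.3795055 − 170.025615 = 1.3538905 u
E_B = 1.3538905 × 931.5 = 1261.15 MeV
Per nucleus in joules: 1261.15 MeV × 1.602e-13 J/MeV = 2.0204e-10 J
Per mole: 2.0204e-10 J × 6.022e23 mol⁻¹ = 1.2167e+14 J/mol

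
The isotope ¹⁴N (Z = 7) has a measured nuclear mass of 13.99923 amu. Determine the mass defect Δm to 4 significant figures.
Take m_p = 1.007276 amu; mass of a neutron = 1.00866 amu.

0.1123 amu

The nucleus contains 7 protons and 14 − 7 = 7 neutrons.
Total constituent mass: 7 × 1.007276 + 7 × 1.00866 = 14.111552 amu
The mass defect is 14.111552 − 13.99923 = 0.112322 amu.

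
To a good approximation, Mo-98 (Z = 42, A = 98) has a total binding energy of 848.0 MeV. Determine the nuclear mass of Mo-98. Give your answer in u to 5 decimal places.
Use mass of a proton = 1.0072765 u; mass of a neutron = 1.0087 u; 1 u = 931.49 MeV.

97.88244 u

Mass defect = 848.0 MeV / (931.49 MeV/u) = 0.9103694 u
Constituent mass = 42(1.0072765) + 56(1.0087) = 98.7928130 u
Nuclear mass = 98.7928130 − 0.9103694 = 97.8824436 u ≈ 97.88244 u (to 5 decimal places)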